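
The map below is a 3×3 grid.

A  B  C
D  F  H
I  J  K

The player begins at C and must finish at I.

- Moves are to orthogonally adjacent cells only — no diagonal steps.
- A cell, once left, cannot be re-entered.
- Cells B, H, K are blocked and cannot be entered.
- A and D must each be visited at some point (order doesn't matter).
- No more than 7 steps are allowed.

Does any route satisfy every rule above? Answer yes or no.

no

The blocked cells wall D off from C completely — no sequence of moves reaches it at all, so no route can satisfy the rules.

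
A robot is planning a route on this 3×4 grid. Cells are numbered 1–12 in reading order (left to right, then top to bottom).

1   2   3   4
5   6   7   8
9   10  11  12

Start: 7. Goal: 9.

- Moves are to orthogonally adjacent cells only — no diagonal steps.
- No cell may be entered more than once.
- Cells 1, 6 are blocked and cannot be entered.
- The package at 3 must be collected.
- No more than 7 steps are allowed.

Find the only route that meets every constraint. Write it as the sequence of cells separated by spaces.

The 7-move cap with required stops at 3 leaves no slack for detours.
Route from 7: up 1 to 3, right 1 to 4, down 2 to 12, left 3 to 9 — 7 moves in all.
Check: all required cells visited; 7 ≤ 7 moves.

7 3 4 8 12 11 10 9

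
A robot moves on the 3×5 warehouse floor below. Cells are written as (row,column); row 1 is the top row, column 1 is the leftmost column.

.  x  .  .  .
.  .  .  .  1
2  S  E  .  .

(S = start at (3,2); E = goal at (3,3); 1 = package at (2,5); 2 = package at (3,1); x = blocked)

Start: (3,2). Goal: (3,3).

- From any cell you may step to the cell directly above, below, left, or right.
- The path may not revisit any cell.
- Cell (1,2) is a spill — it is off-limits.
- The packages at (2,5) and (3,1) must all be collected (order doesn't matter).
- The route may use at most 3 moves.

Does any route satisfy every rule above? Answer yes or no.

Even ignoring the no-revisit rule, getting from (3,2) to (3,3), taking the cheapest ordering (3,2) → (3,1) → (2,5) → (3,3) needs at least 1 + 5 + 3 = 9 moves (Manhattan distance per leg), which exceeds the 3-move limit.

no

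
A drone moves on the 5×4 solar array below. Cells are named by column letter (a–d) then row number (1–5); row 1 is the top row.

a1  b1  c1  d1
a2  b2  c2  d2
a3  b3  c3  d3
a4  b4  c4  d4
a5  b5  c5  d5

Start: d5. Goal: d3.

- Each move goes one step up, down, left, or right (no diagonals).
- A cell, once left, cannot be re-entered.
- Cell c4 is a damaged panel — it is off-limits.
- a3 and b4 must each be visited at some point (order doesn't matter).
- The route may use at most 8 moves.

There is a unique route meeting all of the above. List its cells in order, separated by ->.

Any route must reach a3 and b4 and still end at d3 within 8 moves, so the order of the required stops is forced.
Route from d5: 2× left (reaching b5), up to b4, left to a4, up to a3, 3× right (reaching d3) — 8 moves in all.
Check: all required cells visited; 8 ≤ 8 moves.

d5 -> c5 -> b5 -> b4 -> a4 -> a3 -> b3 -> c3 -> d3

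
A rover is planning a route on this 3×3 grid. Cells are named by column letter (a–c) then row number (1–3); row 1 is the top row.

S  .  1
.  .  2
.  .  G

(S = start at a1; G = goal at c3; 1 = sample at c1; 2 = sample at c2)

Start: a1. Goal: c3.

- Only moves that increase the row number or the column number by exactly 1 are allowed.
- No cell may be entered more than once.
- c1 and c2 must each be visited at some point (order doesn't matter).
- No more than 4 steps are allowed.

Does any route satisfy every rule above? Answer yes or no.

yes

One route that works: a1 → b1 → c1 → c2 → c3.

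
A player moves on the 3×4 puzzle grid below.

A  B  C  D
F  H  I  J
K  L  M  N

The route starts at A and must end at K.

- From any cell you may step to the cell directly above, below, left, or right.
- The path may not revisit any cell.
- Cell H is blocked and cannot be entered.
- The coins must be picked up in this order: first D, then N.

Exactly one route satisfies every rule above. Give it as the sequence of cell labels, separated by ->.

The waypoints must appear in the order D, N, with no cell reused.
Route from A: right 3 to D, down 2 to N, left 3 to K — 8 moves in all.
Check: order respected (D at step 3, N at step 5).

A -> B -> C -> D -> J -> N -> M -> L -> K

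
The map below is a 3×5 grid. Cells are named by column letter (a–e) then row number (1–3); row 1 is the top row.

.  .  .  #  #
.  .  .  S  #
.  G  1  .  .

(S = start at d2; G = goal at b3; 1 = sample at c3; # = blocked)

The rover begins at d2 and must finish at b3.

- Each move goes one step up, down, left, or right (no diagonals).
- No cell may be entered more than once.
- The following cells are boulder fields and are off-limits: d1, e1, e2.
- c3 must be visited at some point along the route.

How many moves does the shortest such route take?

3

Any route passes through c3 somewhere between d2 and b3. Summing Manhattan distances along the two legs (d2 → c3 → b3) gives a lower bound of 2 + 1 = 3 moves.
A route of 3 moves achieves this: d2 → d3 → c3 → b3.
Since 3 matches the lower bound, it is optimal.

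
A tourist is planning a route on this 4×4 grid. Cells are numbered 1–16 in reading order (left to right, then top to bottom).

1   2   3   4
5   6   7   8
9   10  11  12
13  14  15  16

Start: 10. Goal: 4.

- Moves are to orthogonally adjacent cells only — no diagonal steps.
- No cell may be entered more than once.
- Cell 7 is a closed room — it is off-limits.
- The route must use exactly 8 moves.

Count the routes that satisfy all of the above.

Need simple routes of exactly 8 moves from 10 to 4 (Manhattan distance 4, so 2 moves are spent on a detour and 2 undoing it).
Enumerating: 10 14 13 9 5 1 2 3 4 | 10 14 13 9 5 6 2 3 4 | 10 9 13 14 15 11 12 8 4 | 10 9 13 14 15 16 12 8 4.
That gives 4 routes.

4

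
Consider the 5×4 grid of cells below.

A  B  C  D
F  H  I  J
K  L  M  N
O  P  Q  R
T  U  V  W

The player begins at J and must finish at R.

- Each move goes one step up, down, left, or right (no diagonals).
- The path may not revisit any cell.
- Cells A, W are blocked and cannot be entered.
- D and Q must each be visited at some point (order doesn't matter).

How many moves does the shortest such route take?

Any route passes through D and Q in some order between J and R. Summing Manhattan distances along each leg and taking the cheapest ordering (J → D → Q → R) gives a lower bound of 1 + 4 + 1 = 6 moves.
A route of 6 moves achieves this: J → D → C → I → M → Q → R.
Since 6 matches the lower bound, it is optimal.

6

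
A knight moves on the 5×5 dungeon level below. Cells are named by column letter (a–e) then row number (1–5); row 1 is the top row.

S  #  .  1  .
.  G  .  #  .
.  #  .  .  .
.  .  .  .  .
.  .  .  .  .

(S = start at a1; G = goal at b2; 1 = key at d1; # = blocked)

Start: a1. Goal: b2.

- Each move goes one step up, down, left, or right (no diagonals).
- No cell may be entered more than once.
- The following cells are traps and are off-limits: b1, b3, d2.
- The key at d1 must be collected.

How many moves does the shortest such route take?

Any route passes through d1 somewhere between a1 and b2. Summing Manhattan distances along the two legs (a1 → d1 → b2) gives a lower bound of 3 + 3 = 6 moves.
That bound ignores the blocked cells. Measuring each leg by the fewest moves that actually steer around them (a1→d1: 5; d1→b2: 3) raises the lower bound to 8.
The shortest route satisfying every rule uses 14 moves: a1 → a2 → a3 → a4 → b4 → c4 → c3 → d3 → e3 → e2 → e1 → d1 → c1 → c2 → b2.
The bound of 8 isn't tight here; checking systematically, no route of length 8 through 13 satisfies every constraint (on a 4-connected grid the length of any start-to-goal walk has the same parity as the Manhattan bound, so only lengths 8, 10, 12, … need checking), so 14 is the minimum.

14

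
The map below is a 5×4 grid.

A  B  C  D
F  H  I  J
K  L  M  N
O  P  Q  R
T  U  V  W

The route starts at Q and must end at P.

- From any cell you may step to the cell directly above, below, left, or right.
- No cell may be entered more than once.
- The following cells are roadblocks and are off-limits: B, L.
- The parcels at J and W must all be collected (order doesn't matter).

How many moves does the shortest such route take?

Any route passes through J and W in some order between Q and P. Summing Manhattan distances along each leg and taking the cheapest ordering (Q → W → J → P) gives a lower bound of 2 + 3 + 4 = 9 moves.
A route of 9 moves achieves this: Q → M → I → J → N → R → W → V → U → P.
Since 9 matches the lower bound, it is optimal.

9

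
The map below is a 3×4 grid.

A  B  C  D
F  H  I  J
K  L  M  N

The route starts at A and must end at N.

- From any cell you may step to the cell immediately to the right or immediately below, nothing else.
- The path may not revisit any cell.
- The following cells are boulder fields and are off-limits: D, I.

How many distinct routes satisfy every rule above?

A right/down-only route from A to N makes exactly 2 down-moves and 3 right-moves in some order.
With no other constraints that would be C(5,2) = 10 routes.
Subtract routes through each blocked cell (inclusion–exclusion for overlaps): − through D: 1 − through I: 6 → 3.
That gives 3 routes.

3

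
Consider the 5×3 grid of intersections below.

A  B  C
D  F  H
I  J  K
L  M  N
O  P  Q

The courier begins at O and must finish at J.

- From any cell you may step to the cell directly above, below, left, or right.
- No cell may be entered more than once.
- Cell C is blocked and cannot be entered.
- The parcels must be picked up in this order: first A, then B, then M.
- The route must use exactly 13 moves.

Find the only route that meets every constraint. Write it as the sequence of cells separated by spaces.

The waypoints must appear in the order A, B, M, with no cell reused.
Route from O: up 4 to A, right 1 to B, down 1 to F, right 1 to H, down 3 to Q, left 1 to P, up 2 to J — 13 moves in all.
Check: order respected (A at step 4, B at step 5, M at step 12); 13 moves as required.

O L I D A B F H K N Q P M J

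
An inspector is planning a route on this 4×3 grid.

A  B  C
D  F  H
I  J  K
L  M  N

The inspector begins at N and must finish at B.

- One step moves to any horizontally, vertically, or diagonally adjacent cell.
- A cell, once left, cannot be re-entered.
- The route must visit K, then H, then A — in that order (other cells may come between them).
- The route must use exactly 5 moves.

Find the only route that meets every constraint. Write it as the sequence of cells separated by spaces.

The waypoints must appear in the order K, H, A, with no cell reused.
Route from N: up 2 to H, left 1 to F, up-left 1 to A, right 1 to B — 5 moves in all.
Check: order respected (K at step 1, H at step 2, A at step 4); 5 moves as required.

N K H F A B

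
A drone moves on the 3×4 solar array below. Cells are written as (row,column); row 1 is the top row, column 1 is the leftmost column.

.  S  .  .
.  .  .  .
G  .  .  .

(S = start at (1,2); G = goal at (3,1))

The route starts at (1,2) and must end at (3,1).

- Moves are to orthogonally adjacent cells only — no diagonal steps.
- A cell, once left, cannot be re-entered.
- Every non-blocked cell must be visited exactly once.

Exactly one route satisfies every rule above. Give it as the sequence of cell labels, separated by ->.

(1,2) -> (1,1) -> (2,1) -> (2,2) -> (2,3) -> (1,3) -> (1,4) -> (2,4) -> (3,4) -> (3,3) -> (3,2) -> (3,1)

Need to visit all 12 open cells exactly once, starting at (1,2) and ending at (3,1).
Cell (1,1) has only two open neighbours ((2,1) and (1,2)), so the path must pass straight through it: one of those is the cell it's entered from and the other is where it exits.
Route from (1,2): left 1 to (1,1), down 1 to (2,1), right 2 to (2,3), up 1 to (1,3), right 1 to (1,4), down 2 to (3,4), left 3 to (3,1) — 11 moves in all.
Check: all 12 open cells covered.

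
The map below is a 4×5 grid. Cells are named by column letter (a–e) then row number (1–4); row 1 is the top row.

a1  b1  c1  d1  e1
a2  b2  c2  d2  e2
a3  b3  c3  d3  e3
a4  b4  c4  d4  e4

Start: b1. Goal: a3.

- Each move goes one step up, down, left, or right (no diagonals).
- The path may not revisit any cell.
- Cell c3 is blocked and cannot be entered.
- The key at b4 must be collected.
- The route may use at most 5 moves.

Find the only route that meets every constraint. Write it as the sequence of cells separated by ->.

The budget equals the shortest possible length, so every move has to be on a shortest route through the required cells.
Route from b1: 3× down (reaching b4), left to a4, up to a3 — 5 moves in all.
Check: all required cells visited; 5 ≤ 5 moves.

b1 -> b2 -> b3 -> b4 -> a4 -> a3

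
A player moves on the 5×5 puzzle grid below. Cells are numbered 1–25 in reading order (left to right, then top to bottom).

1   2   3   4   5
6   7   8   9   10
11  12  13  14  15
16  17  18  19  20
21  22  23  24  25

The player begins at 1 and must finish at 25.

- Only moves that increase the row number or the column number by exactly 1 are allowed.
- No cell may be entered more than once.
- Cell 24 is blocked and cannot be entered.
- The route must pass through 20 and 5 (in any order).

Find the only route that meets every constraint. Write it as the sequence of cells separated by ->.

Moves only go right or down, so the column and row indices never decrease.
Route from 1: 4× right (reaching 5), 4× down (reaching 25) — 8 moves in all.
Check: all required cells visited.

1 -> 2 -> 3 -> 4 -> 5 -> 10 -> 15 -> 20 -> 25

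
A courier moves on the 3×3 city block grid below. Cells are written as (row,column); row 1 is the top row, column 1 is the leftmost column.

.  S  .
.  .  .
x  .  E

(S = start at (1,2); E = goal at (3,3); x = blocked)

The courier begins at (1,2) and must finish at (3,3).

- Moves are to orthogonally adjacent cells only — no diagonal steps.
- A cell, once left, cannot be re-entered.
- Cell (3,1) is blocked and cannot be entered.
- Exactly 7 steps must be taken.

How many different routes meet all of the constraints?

0

Need simple routes of exactly 7 moves from (1,2) to (3,3) (Manhattan distance 3, so 2 moves are spent on a detour and 2 undoing it).
No route satisfies every constraint, so the count is 0.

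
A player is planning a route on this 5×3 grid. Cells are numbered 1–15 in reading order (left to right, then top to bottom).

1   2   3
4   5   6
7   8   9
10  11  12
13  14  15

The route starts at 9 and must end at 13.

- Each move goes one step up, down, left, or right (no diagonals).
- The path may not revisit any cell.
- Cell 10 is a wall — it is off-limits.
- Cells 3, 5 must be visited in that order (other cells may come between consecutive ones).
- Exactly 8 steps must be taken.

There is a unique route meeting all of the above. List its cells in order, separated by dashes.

9 - 6 - 3 - 2 - 5 - 8 - 11 - 14 - 13

The waypoints must appear in the order 3, 5, with no cell reused.
Route from 9: 2× up (reaching 3), left to 2, 4× down (reaching 14), left to 13 — 8 moves in all.
Check: order respected (3 at step 2, 5 at step 4); 8 moves as required.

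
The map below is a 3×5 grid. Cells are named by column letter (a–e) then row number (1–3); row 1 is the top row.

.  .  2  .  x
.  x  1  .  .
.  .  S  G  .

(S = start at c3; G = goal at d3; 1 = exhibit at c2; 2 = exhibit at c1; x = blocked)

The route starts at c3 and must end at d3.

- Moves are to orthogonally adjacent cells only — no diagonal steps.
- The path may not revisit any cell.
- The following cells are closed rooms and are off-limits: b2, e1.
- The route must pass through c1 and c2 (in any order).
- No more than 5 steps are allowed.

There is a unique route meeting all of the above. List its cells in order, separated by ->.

Any route must reach c1 and c2 and still end at d3 within 5 moves, so the order of the required stops is forced.
Route from c3: up 2 to c1, right 1 to d1, down 2 to d3 — 5 moves in all.
Check: all required cells visited; 5 ≤ 5 moves.

c3 -> c2 -> c1 -> d1 -> d2 -> d3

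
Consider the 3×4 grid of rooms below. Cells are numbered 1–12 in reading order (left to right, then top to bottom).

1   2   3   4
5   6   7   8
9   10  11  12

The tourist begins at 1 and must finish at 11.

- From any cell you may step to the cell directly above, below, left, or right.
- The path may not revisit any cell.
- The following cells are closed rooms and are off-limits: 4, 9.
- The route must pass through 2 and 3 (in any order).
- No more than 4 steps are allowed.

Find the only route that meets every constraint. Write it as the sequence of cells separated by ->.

1 -> 2 -> 3 -> 7 -> 11

The budget equals the shortest possible length, so every move has to be on a shortest route through the required cells.
Route from 1: 2× right (reaching 3), 2× down (reaching 11) — 4 moves in all.
Check: all required cells visited; 4 ≤ 4 moves.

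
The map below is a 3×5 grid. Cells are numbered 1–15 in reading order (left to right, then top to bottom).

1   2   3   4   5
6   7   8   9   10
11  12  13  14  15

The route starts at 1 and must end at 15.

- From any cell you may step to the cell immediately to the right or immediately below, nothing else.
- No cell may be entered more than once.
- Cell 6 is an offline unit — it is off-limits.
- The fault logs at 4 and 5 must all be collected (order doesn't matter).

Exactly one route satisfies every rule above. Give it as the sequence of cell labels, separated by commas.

Moves only go right or down, so the column and row indices never decrease.
Route from 1: right 4 to 5, down 2 to 15 — 6 moves in all.
Check: all required cells visited.

1, 2, 3, 4, 5, 10, 15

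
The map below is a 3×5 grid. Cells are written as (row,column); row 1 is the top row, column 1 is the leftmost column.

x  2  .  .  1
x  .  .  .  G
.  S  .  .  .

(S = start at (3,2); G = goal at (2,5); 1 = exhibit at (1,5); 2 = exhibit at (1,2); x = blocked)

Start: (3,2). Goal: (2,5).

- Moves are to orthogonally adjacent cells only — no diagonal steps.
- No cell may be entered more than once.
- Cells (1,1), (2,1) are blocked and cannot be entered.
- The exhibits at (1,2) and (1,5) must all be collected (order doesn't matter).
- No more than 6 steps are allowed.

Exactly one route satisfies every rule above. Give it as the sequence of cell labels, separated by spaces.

(3,2) (2,2) (1,2) (1,3) (1,4) (1,5) (2,5)

The budget equals the shortest possible length, so every move has to be on a shortest route through the required cells.
Route from (3,2): 2× up (reaching (1,2)), 3× right (reaching (1,5)), down to (2,5) — 6 moves in all.
Check: all required cells visited; 6 ≤ 6 moves.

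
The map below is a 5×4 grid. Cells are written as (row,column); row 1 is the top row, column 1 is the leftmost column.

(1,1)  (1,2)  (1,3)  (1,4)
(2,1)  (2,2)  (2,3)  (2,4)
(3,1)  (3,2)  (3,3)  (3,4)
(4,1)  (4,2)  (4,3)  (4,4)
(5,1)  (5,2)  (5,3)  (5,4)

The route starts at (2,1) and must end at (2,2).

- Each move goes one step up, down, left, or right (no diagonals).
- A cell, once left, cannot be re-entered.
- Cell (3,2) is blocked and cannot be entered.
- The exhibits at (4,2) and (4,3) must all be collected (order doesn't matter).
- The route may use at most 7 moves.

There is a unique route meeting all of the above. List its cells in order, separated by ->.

The 7-move cap with required stops at (4,2), (4,3) leaves no slack for detours.
Route from (2,1): down 2 to (4,1), right 2 to (4,3), up 2 to (2,3), left 1 to (2,2) — 7 moves in all.
Check: all required cells visited; 7 ≤ 7 moves.

(2,1) -> (3,1) -> (4,1) -> (4,2) -> (4,3) -> (3,3) -> (2,3) -> (2,2)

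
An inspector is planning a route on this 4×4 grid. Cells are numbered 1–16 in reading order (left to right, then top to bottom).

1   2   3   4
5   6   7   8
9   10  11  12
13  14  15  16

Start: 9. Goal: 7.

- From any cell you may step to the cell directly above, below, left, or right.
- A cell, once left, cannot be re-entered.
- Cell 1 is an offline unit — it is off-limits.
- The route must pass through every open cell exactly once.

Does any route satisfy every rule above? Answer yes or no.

Colour the cells like a checkerboard: each orthogonal step flips colour, so a Hamiltonian route alternates colours. Here there are 7 cells of one colour and 8 of the other, with start on the opposite colour to the goal — the counts and endpoints can't be arranged into an alternating sequence of length 15, so no Hamiltonian route exists.

no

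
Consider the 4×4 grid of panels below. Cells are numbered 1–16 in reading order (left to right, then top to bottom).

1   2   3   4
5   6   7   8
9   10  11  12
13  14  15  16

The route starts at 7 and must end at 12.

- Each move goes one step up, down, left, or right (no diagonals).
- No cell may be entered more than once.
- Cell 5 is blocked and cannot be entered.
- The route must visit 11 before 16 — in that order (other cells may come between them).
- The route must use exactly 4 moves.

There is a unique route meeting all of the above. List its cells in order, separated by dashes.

7 - 11 - 15 - 16 - 12

The waypoints must appear in the order 11, 16, with no cell reused.
Route from 7: down 2 to 15, right 1 to 16, up 1 to 12 — 4 moves in all.
Check: order respected (11 at step 1, 16 at step 3); 4 moves as required.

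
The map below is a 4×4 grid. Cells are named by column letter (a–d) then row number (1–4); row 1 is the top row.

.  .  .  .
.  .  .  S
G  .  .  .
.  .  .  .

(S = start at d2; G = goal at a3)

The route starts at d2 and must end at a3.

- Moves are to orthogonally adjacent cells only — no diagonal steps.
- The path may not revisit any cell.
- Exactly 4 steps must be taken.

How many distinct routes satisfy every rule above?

4

Need simple routes of exactly 4 moves from d2 to a3 (Manhattan distance 4, so 0 moves are spent on a detour and 0 undoing it).
Enumerating: d2 d3 c3 b3 a3 | d2 c2 c3 b3 a3 | d2 c2 b2 b3 a3 | d2 c2 b2 a2 a3.
That gives 4 routes.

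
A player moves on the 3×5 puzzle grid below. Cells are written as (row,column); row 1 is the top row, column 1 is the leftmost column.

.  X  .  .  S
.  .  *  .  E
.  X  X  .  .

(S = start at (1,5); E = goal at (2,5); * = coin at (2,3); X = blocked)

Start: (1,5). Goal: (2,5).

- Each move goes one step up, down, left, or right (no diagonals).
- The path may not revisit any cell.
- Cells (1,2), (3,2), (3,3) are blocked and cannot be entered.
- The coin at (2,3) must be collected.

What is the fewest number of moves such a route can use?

5

Any route passes through (2,3) somewhere between (1,5) and (2,5). Summing Manhattan distances along the two legs ((1,5) → (2,3) → (2,5)) gives a lower bound of 3 + 2 = 5 moves.
A route of 5 moves achieves this: (1,5) → (1,4) → (1,3) → (2,3) → (2,4) → (2,5).
Since 5 matches the lower bound, it is optimal.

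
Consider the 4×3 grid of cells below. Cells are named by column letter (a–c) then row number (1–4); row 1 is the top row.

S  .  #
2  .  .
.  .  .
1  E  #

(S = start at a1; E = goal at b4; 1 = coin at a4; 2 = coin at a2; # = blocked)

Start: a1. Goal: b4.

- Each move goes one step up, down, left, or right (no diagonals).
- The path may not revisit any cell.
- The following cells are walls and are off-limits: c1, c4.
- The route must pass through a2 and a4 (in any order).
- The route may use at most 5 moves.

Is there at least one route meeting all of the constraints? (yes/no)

yes

One route that works: a1 → a2 → a3 → a4 → b4.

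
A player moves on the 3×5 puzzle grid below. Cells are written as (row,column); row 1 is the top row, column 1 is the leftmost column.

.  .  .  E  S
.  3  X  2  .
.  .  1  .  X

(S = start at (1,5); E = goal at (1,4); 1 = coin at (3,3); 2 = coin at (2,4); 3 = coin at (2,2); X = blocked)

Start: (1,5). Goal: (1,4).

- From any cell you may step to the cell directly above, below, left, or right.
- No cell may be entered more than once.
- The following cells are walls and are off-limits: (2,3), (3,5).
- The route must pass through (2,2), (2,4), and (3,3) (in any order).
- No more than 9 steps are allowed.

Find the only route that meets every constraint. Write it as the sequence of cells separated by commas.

The budget equals the shortest possible length, so every move has to be on a shortest route through the required cells.
Route from (1,5): down to (2,5), left to (2,4), down to (3,4), 2× left (reaching (3,2)), 2× up (reaching (1,2)), 2× right (reaching (1,4)) — 9 moves in all.
Check: all required cells visited; 9 ≤ 9 moves.

(1,5), (2,5), (2,4), (3,4), (3,3), (3,2), (2,2), (1,2), (1,3), (1,4)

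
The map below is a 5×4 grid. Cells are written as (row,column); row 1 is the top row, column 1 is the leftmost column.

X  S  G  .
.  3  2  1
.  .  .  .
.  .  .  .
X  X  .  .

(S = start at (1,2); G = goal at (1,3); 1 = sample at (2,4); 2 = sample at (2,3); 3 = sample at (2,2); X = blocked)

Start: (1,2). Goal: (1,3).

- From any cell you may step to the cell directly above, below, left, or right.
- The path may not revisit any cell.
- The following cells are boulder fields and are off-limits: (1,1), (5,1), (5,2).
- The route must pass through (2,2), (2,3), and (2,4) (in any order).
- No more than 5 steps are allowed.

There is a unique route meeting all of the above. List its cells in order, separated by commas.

The budget equals the shortest possible length, so every move has to be on a shortest route through the required cells.
Route from (1,2): down 1 to (2,2), right 2 to (2,4), up 1 to (1,4), left 1 to (1,3) — 5 moves in all.
Check: all required cells visited; 5 ≤ 5 moves.

(1,2), (2,2), (2,3), (2,4), (1,4), (1,3)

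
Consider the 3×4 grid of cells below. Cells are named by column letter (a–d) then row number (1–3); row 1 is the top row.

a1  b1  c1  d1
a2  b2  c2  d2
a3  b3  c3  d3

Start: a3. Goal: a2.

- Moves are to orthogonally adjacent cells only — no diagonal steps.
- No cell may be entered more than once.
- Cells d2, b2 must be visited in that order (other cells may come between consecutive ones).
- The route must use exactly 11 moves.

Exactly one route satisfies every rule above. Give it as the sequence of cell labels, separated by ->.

The waypoints must appear in the order d2, b2, with no cell reused.
Route from a3: 3× right (reaching d3), 2× up (reaching d1), left to c1, down to c2, left to b2, up to b1, left to a1, down to a2 — 11 moves in all.
Check: order respected (d2 at step 4, b2 at step 8); 11 moves as required.

a3 -> b3 -> c3 -> d3 -> d2 -> d1 -> c1 -> c2 -> b2 -> b1 -> a1 -> a2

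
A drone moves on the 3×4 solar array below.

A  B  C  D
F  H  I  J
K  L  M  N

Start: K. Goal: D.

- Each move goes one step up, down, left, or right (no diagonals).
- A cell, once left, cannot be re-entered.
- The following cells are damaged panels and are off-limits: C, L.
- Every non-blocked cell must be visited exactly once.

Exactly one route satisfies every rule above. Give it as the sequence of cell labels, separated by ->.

K -> F -> A -> B -> H -> I -> M -> N -> J -> D

Need to visit all 10 open cells exactly once, starting at K and ending at D.
Route from K: up 2 to A, right 1 to B, down 1 to H, right 1 to I, down 1 to M, right 1 to N, up 2 to D — 9 moves in all.
Check: all 10 open cells covered.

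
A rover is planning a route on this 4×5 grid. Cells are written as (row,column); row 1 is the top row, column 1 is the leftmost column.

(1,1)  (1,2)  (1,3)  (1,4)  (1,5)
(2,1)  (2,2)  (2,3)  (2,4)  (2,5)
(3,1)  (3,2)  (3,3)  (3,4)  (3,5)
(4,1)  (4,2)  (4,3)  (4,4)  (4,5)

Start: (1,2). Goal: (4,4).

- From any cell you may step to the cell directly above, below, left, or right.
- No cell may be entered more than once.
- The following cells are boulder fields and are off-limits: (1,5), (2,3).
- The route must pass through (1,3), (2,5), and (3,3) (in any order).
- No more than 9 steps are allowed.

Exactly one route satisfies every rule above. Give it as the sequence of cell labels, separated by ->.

(1,2) -> (1,3) -> (1,4) -> (2,4) -> (2,5) -> (3,5) -> (3,4) -> (3,3) -> (4,3) -> (4,4)

The 9-move cap with required stops at (1,3), (2,5), (3,3) leaves no slack for detours.
Route from (1,2): right 2 to (1,4), down 1 to (2,4), right 1 to (2,5), down 1 to (3,5), left 2 to (3,3), down 1 to (4,3), right 1 to (4,4) — 9 moves in all.
Check: all required cells visited; 9 ≤ 9 moves.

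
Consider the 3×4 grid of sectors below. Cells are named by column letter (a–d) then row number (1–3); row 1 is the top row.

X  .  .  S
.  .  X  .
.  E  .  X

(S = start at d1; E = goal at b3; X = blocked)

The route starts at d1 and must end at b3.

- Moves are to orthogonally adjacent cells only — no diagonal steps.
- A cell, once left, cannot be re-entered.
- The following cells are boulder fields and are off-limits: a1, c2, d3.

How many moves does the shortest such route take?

4

The Manhattan distance from d1 to b3 is |1−3| + |4−2| = 4, so at least 4 moves are needed.
A route of 4 moves achieves this: d1 → c1 → b1 → b2 → b3.
Since 4 matches the lower bound, it is optimal.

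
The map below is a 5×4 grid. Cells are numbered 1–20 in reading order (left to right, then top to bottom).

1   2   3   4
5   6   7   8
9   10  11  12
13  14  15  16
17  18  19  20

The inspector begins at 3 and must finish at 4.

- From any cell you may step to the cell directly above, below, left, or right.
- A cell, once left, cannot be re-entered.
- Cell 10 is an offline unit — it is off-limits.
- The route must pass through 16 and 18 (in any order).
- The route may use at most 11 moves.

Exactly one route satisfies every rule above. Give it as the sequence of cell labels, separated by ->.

The 11-move cap with required stops at 16, 18 leaves no slack for detours.
Route from 3: down 3 to 15, left 1 to 14, down 1 to 18, right 2 to 20, up 4 to 4 — 11 moves in all.
Check: all required cells visited; 11 ≤ 11 moves.

3 -> 7 -> 11 -> 15 -> 14 -> 18 -> 19 -> 20 -> 16 -> 12 -> 8 -> 4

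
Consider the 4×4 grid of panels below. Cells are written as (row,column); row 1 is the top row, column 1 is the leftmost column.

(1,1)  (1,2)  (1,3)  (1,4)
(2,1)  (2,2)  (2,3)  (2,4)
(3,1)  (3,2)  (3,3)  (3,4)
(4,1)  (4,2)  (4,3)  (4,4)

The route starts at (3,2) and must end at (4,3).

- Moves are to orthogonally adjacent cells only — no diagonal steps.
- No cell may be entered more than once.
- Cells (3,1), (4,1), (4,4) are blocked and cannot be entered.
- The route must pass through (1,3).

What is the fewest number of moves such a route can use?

6

Any route passes through (1,3) somewhere between (3,2) and (4,3). Summing Manhattan distances along the two legs ((3,2) → (1,3) → (4,3)) gives a lower bound of 3 + 3 = 6 moves.
A route of 6 moves achieves this: (3,2) → (2,2) → (1,2) → (1,3) → (2,3) → (3,3) → (4,3).
Since 6 matches the lower bound, it is optimal.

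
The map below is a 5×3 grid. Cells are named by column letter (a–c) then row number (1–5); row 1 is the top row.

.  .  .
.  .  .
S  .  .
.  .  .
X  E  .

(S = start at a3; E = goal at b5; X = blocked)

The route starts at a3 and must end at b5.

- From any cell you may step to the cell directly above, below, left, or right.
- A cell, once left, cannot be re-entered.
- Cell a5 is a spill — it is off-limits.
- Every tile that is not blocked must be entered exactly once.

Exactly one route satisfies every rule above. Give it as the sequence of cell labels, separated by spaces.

Need to visit all 14 open cells exactly once, starting at a3 and ending at b5.
Cell c5 has only two open neighbours (c4 and b5), so the path must pass straight through it: one of those is the cell it's entered from and the other is where it exits.
Route from a3: down 1 to a4, right 1 to b4, up 2 to b2, left 1 to a2, up 1 to a1, right 2 to c1, down 4 to c5, left 1 to b5 — 13 moves in all.
Check: all 14 open cells covered.

a3 a4 b4 b3 b2 a2 a1 b1 c1 c2 c3 c4 c5 b5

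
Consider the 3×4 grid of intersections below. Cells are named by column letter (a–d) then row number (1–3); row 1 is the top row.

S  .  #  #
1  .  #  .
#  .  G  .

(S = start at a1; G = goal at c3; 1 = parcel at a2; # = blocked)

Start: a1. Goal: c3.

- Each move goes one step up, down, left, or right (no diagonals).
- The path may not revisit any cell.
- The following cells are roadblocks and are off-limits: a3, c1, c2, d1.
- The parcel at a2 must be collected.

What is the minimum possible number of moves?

Any route passes through a2 somewhere between a1 and c3. Summing Manhattan distances along the two legs (a1 → a2 → c3) gives a lower bound of 1 + 3 = 4 moves.
A route of 4 moves achieves this: a1 → a2 → b2 → b3 → c3.
Since 4 matches the lower bound, it is optimal.

4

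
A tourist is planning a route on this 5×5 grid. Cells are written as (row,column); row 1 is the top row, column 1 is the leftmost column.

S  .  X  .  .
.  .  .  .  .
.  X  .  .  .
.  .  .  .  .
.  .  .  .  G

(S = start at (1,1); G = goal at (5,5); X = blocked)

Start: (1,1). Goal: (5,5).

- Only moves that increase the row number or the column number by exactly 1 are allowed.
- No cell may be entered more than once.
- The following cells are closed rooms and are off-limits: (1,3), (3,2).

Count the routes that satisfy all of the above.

A right/down-only route from (1,1) to (5,5) makes exactly 4 down-moves and 4 right-moves in some order.
With no other constraints that would be C(8,4) = 70 routes.
Subtract routes through each blocked cell (inclusion–exclusion for overlaps): − through (1,3): 15 − through (3,2): 30 → 25.
That gives 25 routes.

25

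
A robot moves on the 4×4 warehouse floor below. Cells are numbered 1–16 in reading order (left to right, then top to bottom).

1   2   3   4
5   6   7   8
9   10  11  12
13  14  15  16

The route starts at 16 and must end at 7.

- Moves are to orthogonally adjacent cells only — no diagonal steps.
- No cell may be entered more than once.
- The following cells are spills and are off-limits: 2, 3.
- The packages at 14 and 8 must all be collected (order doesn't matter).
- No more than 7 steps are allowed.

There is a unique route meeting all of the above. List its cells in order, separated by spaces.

The 7-move cap with required stops at 14, 8 leaves no slack for detours.
Route from 16: 2× left (reaching 14), up to 10, 2× right (reaching 12), up to 8, left to 7 — 7 moves in all.
Check: all required cells visited; 7 ≤ 7 moves.

16 15 14 10 11 12 8 7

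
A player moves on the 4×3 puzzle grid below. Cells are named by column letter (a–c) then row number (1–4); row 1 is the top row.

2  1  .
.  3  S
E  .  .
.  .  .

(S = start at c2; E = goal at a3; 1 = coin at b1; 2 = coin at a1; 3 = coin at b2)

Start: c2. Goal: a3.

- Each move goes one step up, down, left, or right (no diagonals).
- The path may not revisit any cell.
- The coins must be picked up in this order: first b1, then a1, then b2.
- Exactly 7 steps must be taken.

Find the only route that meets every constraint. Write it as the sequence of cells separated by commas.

c2, c1, b1, a1, a2, b2, b3, a3

The waypoints must appear in the order b1, a1, b2, with no cell reused.
Route from c2: up to c1, 2× left (reaching a1), down to a2, right to b2, down to b3, left to a3 — 7 moves in all.
Check: order respected (1 at step 2, 2 at step 3, 3 at step 5); 7 moves as required.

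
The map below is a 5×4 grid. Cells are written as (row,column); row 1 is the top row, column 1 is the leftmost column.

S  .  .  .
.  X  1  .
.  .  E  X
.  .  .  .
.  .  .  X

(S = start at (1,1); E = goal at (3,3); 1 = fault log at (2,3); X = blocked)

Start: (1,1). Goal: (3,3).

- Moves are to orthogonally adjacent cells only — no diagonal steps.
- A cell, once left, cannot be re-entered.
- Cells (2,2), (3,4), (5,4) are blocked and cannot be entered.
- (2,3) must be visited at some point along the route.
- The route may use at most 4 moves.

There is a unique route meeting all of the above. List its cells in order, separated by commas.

Any route must reach (2,3) and still end at (3,3) within 4 moves, so the order of the required stops is forced.
Route from (1,1): right 2 to (1,3), down 2 to (3,3) — 4 moves in all.
Check: all required cells visited; 4 ≤ 4 moves.

(1,1), (1,2), (1,3), (2,3), (3,3)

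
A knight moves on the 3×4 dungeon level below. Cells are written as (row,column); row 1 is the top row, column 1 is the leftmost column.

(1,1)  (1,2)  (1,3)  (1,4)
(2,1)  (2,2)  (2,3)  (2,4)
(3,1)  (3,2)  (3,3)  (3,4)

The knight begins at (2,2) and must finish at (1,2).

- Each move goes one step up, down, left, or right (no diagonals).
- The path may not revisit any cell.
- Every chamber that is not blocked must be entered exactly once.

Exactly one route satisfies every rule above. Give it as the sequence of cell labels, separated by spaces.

(2,2) (2,3) (1,3) (1,4) (2,4) (3,4) (3,3) (3,2) (3,1) (2,1) (1,1) (1,2)

Need to visit all 12 open cells exactly once, starting at (2,2) and ending at (1,2).
Route from (2,2): right 1 to (2,3), up 1 to (1,3), right 1 to (1,4), down 2 to (3,4), left 3 to (3,1), up 2 to (1,1), right 1 to (1,2) — 11 moves in all.
Check: all 12 open cells covered.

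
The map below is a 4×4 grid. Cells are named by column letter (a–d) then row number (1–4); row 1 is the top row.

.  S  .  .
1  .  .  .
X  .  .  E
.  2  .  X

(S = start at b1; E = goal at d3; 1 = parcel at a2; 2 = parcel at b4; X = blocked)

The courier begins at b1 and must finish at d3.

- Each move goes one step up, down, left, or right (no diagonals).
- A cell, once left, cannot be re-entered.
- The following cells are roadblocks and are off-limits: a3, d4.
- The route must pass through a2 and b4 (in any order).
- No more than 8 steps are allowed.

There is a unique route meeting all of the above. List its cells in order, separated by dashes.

The budget equals the shortest possible length, so every move has to be on a shortest route through the required cells.
Route from b1: left 1 to a1, down 1 to a2, right 1 to b2, down 2 to b4, right 1 to c4, up 1 to c3, right 1 to d3 — 8 moves in all.
Check: all required cells visited; 8 ≤ 8 moves.

b1 - a1 - a2 - b2 - b3 - b4 - c4 - c3 - d3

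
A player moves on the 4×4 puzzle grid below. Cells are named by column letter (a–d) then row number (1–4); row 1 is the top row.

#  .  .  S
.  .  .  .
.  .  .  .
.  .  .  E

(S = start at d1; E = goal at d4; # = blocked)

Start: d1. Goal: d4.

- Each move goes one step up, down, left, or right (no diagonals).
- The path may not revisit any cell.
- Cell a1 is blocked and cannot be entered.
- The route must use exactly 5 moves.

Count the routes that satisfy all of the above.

6

Need simple routes of exactly 5 moves from d1 to d4 (Manhattan distance 3, so 1 moves are spent on a detour and 1 undoing it).
Enumerating: d1 d2 d3 c3 c4 d4 | d1 d2 c2 c3 c4 d4 | d1 d2 c2 c3 d3 d4 | d1 c1 c2 c3 c4 d4 | d1 c1 c2 c3 d3 d4 | d1 c1 c2 d2 d3 d4.
That gives 6 routes.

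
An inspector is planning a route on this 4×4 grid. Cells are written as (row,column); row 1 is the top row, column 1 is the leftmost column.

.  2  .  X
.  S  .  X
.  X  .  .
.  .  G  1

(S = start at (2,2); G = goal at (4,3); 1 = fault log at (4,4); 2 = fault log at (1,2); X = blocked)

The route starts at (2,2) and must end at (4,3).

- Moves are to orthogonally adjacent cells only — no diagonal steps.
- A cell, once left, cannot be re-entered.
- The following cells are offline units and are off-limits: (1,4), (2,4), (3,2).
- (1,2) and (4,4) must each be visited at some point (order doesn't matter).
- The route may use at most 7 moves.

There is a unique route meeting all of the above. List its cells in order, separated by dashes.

The 7-move cap with required stops at (1,2), (4,4) leaves no slack for detours.
Route from (2,2): up to (1,2), right to (1,3), 2× down (reaching (3,3)), right to (3,4), down to (4,4), left to (4,3) — 7 moves in all.
Check: all required cells visited; 7 ≤ 7 moves.

(2,2) - (1,2) - (1,3) - (2,3) - (3,3) - (3,4) - (4,4) - (4,3)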